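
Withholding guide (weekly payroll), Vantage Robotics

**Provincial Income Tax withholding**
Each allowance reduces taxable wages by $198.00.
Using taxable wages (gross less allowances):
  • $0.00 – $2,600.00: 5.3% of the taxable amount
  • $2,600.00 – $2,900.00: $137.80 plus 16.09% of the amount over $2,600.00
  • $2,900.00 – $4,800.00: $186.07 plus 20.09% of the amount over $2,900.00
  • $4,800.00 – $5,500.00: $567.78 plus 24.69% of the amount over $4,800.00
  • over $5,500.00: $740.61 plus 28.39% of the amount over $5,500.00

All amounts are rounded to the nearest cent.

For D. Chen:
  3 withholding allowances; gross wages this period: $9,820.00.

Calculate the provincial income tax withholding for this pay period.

$1,798.42

Provincial Income Tax: taxable = $9,820.00 − 3×$198.00 = $9,226.00
  $740.61 + 28.39% × ($9,226.00 − $5,500.00) = $740.61 + 28.39% × $3,726.00 = $1,798.42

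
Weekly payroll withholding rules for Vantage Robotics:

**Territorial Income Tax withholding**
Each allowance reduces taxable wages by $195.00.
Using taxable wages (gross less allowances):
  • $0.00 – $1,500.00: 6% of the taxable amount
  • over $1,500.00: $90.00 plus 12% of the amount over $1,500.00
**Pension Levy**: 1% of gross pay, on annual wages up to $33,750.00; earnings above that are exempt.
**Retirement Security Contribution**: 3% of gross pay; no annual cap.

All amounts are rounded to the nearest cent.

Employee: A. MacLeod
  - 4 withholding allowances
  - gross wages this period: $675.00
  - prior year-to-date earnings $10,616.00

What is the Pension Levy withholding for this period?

Pension Levy: 1% × $675.00 = $6.75

$6.75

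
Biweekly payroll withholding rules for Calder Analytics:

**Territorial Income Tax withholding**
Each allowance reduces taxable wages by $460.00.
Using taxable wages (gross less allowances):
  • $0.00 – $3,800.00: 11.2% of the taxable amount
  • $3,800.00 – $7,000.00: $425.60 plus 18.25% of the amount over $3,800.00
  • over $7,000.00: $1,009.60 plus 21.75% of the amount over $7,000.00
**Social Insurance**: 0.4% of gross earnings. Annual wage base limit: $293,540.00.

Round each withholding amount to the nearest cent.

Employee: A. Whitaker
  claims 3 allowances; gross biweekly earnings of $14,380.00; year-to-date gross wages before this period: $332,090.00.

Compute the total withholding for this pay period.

Territorial Income Tax: taxable = $14,380.00 − 3×$460.00 = $13,000.00
  $1,009.60 + 21.75% × ($13,000.00 − $7,000.00) = $1,009.60 + 21.75% × $6,000.00 = $2,314.60
Social Insurance: YTD $332,090.00 ≥ cap $293,540.00 → $0.00
Total: $2,314.60 + $0.00 = $2,314.60

$2,314.60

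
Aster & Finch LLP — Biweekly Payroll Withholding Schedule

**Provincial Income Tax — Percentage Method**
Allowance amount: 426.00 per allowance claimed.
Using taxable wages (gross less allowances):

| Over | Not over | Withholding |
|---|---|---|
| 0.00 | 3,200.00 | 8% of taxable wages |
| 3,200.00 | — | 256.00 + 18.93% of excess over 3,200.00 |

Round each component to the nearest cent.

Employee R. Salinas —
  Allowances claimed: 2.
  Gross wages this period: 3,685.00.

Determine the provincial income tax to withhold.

Provincial Income Tax: taxable = 3,685.00 − 2×426.00 = 2,833.00
  8% × 2,833.00 = 226.64

226.64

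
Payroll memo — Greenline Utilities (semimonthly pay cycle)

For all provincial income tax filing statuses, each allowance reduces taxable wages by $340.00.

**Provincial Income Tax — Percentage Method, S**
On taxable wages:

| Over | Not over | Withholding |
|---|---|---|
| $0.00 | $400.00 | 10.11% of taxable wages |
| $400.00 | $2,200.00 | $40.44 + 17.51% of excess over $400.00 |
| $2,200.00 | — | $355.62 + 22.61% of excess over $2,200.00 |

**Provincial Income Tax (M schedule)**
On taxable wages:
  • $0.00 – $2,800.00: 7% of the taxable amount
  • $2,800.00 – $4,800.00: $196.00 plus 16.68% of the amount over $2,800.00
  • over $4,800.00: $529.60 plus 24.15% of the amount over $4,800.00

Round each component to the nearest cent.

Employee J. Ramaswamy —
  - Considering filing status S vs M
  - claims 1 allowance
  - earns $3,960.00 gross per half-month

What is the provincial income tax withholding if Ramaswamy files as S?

$676.68

Provincial Income Tax (S): taxable = $3,960.00 − 1×$340.00 = $3,620.00
  $355.62 + 22.61% × ($3,620.00 − $2,200.00) = $355.62 + 22.61% × $1,420.00 = $676.68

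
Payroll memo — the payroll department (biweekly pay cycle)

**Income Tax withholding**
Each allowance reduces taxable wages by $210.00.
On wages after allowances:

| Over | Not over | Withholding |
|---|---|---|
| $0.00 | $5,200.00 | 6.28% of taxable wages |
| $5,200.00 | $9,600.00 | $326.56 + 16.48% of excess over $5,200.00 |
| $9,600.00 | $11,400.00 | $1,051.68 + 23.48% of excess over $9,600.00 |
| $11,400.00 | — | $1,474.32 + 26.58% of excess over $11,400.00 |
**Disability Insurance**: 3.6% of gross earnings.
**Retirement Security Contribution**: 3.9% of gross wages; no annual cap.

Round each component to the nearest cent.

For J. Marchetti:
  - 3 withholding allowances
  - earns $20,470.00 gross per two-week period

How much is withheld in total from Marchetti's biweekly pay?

Income Tax: taxable = $20,470.00 − 3×$210.00 = $19,840.00
  $1,474.32 + 26.58% × ($19,840.00 − $11,400.00) = $1,474.32 + 26.58% × $8,440.00 = $3,717.67
Disability Insurance: 3.6% × $20,470.00 = $736.92
Retirement Security Contribution: 3.9% × $20,470.00 = $798.33
Total: $3,717.67 + $736.92 + $798.33 = $5,252.92

$5,252.92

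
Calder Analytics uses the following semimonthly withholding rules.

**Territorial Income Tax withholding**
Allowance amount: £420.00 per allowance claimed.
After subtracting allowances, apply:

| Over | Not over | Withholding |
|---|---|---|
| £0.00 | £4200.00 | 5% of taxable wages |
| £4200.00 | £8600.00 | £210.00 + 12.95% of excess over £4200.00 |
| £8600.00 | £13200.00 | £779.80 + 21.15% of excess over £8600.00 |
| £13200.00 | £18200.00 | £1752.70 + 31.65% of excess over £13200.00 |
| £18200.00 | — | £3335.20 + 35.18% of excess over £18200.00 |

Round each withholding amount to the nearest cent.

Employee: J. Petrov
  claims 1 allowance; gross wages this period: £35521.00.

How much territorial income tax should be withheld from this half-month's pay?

£9280.97

Territorial Income Tax: taxable = £35521.00 − 1×£420.00 = £35101.00
  £3335.20 + 35.18% × (£35101.00 − £18200.00) = £3335.20 + 35.18% × £16901.00 = £9280.97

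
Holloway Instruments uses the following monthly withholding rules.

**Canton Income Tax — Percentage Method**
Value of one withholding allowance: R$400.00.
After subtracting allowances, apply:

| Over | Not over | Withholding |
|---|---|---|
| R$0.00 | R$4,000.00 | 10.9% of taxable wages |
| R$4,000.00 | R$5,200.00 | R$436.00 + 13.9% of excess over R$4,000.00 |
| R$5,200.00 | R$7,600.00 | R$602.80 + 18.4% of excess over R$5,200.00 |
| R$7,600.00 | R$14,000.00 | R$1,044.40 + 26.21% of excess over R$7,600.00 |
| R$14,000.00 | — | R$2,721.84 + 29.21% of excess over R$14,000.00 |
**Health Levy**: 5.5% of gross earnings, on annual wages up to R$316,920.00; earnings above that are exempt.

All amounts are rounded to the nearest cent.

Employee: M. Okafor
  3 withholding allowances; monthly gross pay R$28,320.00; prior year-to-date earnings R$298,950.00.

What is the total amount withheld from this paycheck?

R$7,542.54

Canton Income Tax: taxable = R$28,320.00 − 3×R$400.00 = R$27,120.00
  R$2,721.84 + 29.21% × (R$27,120.00 − R$14,000.00) = R$2,721.84 + 29.21% × R$13,120.00 = R$6,554.19
Health Levy: cap R$316,920.00 − YTD R$298,950.00 = R$17,970.00 subject; 5.5% × R$17,970.00 = R$988.35
Total: R$6,554.19 + R$988.35 = R$7,542.54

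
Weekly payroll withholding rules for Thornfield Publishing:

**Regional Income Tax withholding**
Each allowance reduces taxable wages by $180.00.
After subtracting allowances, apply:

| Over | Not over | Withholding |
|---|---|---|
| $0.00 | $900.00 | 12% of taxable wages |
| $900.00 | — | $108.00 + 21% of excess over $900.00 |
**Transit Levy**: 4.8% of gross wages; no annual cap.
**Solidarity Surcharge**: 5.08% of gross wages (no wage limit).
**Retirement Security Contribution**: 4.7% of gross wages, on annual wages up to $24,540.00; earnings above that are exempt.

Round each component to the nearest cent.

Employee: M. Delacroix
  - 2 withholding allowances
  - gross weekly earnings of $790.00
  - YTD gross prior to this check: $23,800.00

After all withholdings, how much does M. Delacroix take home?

Regional Income Tax: taxable = $790.00 − 2×$180.00 = $430.00
  12% × $430.00 = $51.60
Transit Levy: 4.8% × $790.00 = $37.92
Solidarity Surcharge: 5.08% × $790.00 = $40.13
Retirement Security Contribution: cap $24,540.00 − YTD $23,800.00 = $740.00 subject; 4.7% × $740.00 = $34.78
Total withheld: $51.60 + $37.92 + $40.13 + $34.78 = $164.43
Net pay: $790.00 − $164.43 = $625.57

$625.57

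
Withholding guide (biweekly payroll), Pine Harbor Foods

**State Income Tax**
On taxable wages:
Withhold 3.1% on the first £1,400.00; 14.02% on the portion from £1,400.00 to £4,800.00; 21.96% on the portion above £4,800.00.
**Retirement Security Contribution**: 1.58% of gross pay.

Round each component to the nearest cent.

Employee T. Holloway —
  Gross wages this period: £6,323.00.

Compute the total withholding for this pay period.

State Income Tax: taxable = £6,323.00
  £520.08 + 21.96% × (£6,323.00 − £4,800.00) = £520.08 + 21.96% × £1,523.00 = £854.53
Retirement Security Contribution: 1.58% × £6,323.00 = £99.90
Total: £854.53 + £99.90 = £954.43

£954.43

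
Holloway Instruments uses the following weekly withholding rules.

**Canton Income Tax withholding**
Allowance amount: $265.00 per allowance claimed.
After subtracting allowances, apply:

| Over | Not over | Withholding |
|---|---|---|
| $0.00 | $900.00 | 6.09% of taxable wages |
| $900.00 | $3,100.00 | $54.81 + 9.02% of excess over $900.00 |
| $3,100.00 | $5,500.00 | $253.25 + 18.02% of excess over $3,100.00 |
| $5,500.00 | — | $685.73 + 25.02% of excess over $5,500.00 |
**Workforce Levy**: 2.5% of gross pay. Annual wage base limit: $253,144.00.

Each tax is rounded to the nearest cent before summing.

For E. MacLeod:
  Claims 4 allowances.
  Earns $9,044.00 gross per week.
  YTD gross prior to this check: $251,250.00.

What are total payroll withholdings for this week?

$1,354.58

Canton Income Tax: taxable = $9,044.00 − 4×$265.00 = $7,984.00
  $685.73 + 25.02% × ($7,984.00 − $5,500.00) = $685.73 + 25.02% × $2,484.00 = $1,307.23
Workforce Levy: cap $253,144.00 − YTD $251,250.00 = $1,894.00 subject; 2.5% × $1,894.00 = $47.35
Total: $1,307.23 + $47.35 = $1,354.58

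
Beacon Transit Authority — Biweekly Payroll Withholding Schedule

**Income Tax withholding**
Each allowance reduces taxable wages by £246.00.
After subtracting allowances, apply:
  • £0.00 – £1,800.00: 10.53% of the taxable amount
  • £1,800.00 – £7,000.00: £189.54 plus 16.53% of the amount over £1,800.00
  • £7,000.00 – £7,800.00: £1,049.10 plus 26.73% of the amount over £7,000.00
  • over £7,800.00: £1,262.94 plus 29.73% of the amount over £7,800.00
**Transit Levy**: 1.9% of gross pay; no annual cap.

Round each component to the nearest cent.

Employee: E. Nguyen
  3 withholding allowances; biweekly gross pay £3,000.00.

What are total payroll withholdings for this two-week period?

£322.91

Income Tax: taxable = £3,000.00 − 3×£246.00 = £2,262.00
  £189.54 + 16.53% × (£2,262.00 − £1,800.00) = £189.54 + 16.53% × £462.00 = £265.91
Transit Levy: 1.9% × £3,000.00 = £57.00
Total: £265.91 + £57.00 = £322.91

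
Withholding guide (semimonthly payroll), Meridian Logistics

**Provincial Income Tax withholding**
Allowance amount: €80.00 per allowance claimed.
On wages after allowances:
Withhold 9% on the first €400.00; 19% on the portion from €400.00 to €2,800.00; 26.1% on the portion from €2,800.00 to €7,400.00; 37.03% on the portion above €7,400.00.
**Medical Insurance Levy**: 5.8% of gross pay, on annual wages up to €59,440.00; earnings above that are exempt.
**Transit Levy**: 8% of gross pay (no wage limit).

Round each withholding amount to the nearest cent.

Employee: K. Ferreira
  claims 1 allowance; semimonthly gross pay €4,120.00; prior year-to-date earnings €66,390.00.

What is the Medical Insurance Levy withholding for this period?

€0.00

Medical Insurance Levy: YTD €66,390.00 ≥ cap €59,440.00 → €0.00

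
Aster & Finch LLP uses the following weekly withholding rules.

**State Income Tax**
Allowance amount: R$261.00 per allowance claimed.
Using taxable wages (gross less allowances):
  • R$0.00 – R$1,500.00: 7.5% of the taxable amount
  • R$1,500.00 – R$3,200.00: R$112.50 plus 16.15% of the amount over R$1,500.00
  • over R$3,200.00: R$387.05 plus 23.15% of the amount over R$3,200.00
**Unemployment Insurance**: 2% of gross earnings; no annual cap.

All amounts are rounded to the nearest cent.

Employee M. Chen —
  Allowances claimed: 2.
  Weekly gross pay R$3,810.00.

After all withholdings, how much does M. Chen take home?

State Income Tax: taxable = R$3,810.00 − 2×R$261.00 = R$3,288.00
  R$387.05 + 23.15% × (R$3,288.00 − R$3,200.00) = R$387.05 + 23.15% × R$88.00 = R$407.42
Unemployment Insurance: 2% × R$3,810.00 = R$76.20
Total withheld: R$407.42 + R$76.20 = R$483.62
Net pay: R$3,810.00 − R$483.62 = R$3,326.38

R$3,326.38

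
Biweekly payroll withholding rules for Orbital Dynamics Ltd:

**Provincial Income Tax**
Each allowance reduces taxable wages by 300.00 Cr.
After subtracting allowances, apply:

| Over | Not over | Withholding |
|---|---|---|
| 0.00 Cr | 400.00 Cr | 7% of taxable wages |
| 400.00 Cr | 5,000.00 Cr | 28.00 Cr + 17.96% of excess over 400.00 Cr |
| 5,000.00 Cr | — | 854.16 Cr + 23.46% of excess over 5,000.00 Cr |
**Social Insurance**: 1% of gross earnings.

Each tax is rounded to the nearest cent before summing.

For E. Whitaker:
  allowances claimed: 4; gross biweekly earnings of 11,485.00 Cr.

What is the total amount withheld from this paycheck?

Provincial Income Tax: taxable = 11,485.00 Cr − 4×300.00 Cr = 10,285.00 Cr
  854.16 Cr + 23.46% × (10,285.00 Cr − 5,000.00 Cr) = 854.16 Cr + 23.46% × 5,285.00 Cr = 2,094.02 Cr
Social Insurance: 1% × 11,485.00 Cr = 114.85 Cr
Total: 2,094.02 Cr + 114.85 Cr = 2,208.87 Cr

2,208.87 Cr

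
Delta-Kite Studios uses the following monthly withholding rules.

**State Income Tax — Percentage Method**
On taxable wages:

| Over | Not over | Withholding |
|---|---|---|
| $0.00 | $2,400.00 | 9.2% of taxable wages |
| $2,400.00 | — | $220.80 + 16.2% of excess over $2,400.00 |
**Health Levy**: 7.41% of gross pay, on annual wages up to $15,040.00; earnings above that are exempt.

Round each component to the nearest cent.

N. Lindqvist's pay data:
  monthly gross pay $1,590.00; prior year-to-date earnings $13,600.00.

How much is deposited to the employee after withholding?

State Income Tax: taxable = $1,590.00
  9.2% × $1,590.00 = $146.28
Health Levy: cap $15,040.00 − YTD $13,600.00 = $1,440.00 subject; 7.41% × $1,440.00 = $106.70
Total withheld: $146.28 + $106.70 = $252.98
Net pay: $1,590.00 − $252.98 = $1,337.02

$1,337.02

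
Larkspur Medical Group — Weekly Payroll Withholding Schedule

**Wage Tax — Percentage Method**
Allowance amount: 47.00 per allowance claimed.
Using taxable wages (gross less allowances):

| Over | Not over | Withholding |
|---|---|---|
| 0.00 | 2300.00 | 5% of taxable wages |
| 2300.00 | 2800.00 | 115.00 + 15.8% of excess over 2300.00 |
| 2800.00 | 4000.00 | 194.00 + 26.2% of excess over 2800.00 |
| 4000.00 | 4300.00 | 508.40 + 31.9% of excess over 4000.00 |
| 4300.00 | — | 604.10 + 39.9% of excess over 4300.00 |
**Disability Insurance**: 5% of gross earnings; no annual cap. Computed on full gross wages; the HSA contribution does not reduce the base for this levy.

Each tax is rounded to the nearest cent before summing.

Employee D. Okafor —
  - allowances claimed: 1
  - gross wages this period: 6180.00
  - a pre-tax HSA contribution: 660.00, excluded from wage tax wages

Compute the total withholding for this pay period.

1381.13

Wage Tax: taxable = 6180.00 − 660.00 − 1×47.00 = 5473.00
  604.10 + 39.9% × (5473.00 − 4300.00) = 604.10 + 39.9% × 1173.00 = 1072.13
Disability Insurance: 5% × 6180.00 = 309.00
Total: 1072.13 + 309.00 = 1381.13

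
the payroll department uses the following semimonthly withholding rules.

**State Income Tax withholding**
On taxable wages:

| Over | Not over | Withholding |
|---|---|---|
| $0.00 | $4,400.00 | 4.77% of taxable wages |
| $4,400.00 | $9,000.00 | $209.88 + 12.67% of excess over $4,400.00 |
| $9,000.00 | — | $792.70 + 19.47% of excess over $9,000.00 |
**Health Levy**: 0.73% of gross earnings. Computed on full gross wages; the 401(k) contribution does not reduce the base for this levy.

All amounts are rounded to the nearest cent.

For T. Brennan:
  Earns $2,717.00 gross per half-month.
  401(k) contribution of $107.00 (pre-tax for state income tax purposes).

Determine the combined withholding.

$144.33

State Income Tax: taxable = $2,717.00 − $107.00 = $2,610.00
  4.77% × $2,610.00 = $124.50
Health Levy: 0.73% × $2,717.00 = $19.83
Total: $124.50 + $19.83 = $144.33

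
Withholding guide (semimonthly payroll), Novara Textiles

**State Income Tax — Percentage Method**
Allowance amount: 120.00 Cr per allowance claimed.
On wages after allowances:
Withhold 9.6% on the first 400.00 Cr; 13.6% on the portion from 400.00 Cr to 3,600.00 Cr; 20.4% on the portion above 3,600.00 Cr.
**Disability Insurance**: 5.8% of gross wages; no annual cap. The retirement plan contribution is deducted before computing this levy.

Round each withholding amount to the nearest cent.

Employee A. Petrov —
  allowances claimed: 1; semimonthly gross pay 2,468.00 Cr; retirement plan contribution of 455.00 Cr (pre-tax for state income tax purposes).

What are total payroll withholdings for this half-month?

358.20 Cr

State Income Tax: taxable = 2,468.00 Cr − 455.00 Cr − 1×120.00 Cr = 1,893.00 Cr
  38.40 Cr + 13.6% × (1,893.00 Cr − 400.00 Cr) = 38.40 Cr + 13.6% × 1,493.00 Cr = 241.45 Cr
Disability Insurance: 5.8% × 2,013.00 Cr = 116.75 Cr
Total: 241.45 Cr + 116.75 Cr = 358.20 Cr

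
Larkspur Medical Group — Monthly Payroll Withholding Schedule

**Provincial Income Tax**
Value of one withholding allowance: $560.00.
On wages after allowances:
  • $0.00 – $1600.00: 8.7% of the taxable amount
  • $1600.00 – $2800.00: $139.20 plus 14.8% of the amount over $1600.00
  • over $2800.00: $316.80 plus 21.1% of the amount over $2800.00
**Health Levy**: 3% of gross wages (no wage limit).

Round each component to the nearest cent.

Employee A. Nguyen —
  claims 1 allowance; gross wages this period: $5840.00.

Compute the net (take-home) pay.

$4824.72

Provincial Income Tax: taxable = $5840.00 − 1×$560.00 = $5280.00
  $316.80 + 21.1% × ($5280.00 − $2800.00) = $316.80 + 21.1% × $2480.00 = $840.08
Health Levy: 3% × $5840.00 = $175.20
Total withheld: $840.08 + $175.20 = $1015.28
Net pay: $5840.00 − $1015.28 = $4824.72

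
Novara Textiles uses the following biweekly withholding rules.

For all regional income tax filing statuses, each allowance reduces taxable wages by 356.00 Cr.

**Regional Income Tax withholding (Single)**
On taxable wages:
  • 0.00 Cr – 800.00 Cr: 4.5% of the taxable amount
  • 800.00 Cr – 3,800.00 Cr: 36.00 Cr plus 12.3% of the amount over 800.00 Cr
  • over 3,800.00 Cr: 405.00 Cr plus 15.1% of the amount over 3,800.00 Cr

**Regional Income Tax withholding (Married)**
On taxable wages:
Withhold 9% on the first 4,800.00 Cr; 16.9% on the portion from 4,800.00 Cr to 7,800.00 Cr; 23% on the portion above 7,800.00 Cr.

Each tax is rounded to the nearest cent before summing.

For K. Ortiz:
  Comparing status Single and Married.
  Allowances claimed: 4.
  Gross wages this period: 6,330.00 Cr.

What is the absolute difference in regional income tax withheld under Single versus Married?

Regional Income Tax (Single): taxable = 6,330.00 Cr − 4×356.00 Cr = 4,906.00 Cr
  405.00 Cr + 15.1% × (4,906.00 Cr − 3,800.00 Cr) = 405.00 Cr + 15.1% × 1,106.00 Cr = 572.01 Cr
Regional Income Tax (Married): taxable = 6,330.00 Cr − 4×356.00 Cr = 4,906.00 Cr
  432.00 Cr + 16.9% × (4,906.00 Cr − 4,800.00 Cr) = 432.00 Cr + 16.9% × 106.00 Cr = 449.91 Cr
Difference: |572.01 Cr − 449.91 Cr| = 122.10 Cr (higher under Single)

122.10 Cr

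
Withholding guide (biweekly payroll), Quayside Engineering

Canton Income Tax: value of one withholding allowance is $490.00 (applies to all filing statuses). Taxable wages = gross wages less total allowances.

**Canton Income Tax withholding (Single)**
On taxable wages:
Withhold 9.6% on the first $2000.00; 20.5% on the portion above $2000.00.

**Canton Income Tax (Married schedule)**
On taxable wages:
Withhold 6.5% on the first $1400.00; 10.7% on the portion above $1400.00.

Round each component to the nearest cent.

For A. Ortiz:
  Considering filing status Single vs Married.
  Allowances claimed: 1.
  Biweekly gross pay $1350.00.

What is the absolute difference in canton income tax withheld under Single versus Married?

$26.66

Canton Income Tax (Single): taxable = $1350.00 − 1×$490.00 = $860.00
  9.6% × $860.00 = $82.56
Canton Income Tax (Married): taxable = $1350.00 − 1×$490.00 = $860.00
  6.5% × $860.00 = $55.90
Difference: |$82.56 − $55.90| = $26.66 (higher under Single)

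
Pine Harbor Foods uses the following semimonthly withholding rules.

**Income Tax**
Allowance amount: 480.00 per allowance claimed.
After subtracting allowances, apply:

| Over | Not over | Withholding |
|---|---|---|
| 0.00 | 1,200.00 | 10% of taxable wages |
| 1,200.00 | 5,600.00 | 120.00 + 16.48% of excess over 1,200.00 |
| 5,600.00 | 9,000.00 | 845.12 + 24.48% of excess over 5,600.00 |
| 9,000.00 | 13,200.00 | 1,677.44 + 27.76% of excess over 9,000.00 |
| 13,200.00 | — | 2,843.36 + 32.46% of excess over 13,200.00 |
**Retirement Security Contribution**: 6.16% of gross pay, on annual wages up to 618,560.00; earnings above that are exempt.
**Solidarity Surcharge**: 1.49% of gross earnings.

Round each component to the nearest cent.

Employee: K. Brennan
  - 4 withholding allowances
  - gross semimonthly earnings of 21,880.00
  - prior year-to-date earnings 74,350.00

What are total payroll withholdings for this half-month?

6,711.48

Income Tax: taxable = 21,880.00 − 4×480.00 = 19,960.00
  2,843.36 + 32.46% × (19,960.00 − 13,200.00) = 2,843.36 + 32.46% × 6,760.00 = 5,037.66
Retirement Security Contribution: 6.16% × 21,880.00 = 1,347.81
Solidarity Surcharge: 1.49% × 21,880.00 = 326.01
Total: 5,037.66 + 1,347.81 + 326.01 = 6,711.48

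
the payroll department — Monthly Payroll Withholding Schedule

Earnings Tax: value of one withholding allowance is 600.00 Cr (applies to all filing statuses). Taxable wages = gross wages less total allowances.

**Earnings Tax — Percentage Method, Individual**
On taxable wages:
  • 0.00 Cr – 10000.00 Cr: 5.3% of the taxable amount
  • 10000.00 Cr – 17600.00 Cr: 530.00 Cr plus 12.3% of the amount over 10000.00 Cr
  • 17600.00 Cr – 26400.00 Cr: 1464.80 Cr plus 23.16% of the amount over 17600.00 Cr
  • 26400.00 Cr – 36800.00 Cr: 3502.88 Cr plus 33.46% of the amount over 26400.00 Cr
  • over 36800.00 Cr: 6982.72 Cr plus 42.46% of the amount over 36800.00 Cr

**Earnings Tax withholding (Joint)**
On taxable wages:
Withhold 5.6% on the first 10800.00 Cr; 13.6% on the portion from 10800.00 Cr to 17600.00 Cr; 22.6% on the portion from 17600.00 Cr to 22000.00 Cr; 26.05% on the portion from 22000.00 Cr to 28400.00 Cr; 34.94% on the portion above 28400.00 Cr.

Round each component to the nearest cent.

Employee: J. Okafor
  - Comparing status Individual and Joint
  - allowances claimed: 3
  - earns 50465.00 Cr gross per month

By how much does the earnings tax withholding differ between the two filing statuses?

Earnings Tax (Individual): taxable = 50465.00 Cr − 3×600.00 Cr = 48665.00 Cr
  6982.72 Cr + 42.46% × (48665.00 Cr − 36800.00 Cr) = 6982.72 Cr + 42.46% × 11865.00 Cr = 12020.60 Cr
Earnings Tax (Joint): taxable = 50465.00 Cr − 3×600.00 Cr = 48665.00 Cr
  4191.20 Cr + 34.94% × (48665.00 Cr − 28400.00 Cr) = 4191.20 Cr + 34.94% × 20265.00 Cr = 11271.79 Cr
Difference: |12020.60 Cr − 11271.79 Cr| = 748.81 Cr (higher under Individual)

748.81 Cr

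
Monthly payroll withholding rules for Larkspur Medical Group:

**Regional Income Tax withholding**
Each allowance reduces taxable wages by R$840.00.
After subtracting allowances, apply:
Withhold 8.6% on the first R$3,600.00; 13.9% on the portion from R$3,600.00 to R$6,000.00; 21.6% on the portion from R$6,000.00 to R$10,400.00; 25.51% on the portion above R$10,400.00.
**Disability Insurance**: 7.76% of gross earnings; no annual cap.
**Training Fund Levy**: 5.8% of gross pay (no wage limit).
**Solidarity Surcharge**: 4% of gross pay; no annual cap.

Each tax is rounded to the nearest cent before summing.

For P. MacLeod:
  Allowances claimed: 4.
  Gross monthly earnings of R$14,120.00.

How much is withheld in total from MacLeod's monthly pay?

Regional Income Tax: taxable = R$14,120.00 − 4×R$840.00 = R$10,760.00
  R$1,593.60 + 25.51% × (R$10,760.00 − R$10,400.00) = R$1,593.60 + 25.51% × R$360.00 = R$1,685.44
Disability Insurance: 7.76% × R$14,120.00 = R$1,095.71
Training Fund Levy: 5.8% × R$14,120.00 = R$818.96
Solidarity Surcharge: 4% × R$14,120.00 = R$564.80
Total: R$1,685.44 + R$1,095.71 + R$818.96 + R$564.80 = R$4,164.91

R$4,164.91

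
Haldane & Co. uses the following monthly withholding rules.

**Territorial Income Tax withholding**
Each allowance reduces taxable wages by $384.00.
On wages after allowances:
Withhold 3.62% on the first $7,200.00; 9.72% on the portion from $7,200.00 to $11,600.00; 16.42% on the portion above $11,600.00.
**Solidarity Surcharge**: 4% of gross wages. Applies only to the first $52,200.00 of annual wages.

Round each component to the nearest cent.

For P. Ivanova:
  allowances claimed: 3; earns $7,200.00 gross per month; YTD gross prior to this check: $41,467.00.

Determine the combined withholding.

$506.94

Territorial Income Tax: taxable = $7,200.00 − 3×$384.00 = $6,048.00
  3.62% × $6,048.00 = $218.94
Solidarity Surcharge: 4% × $7,200.00 = $288.00
Total: $218.94 + $288.00 = $506.94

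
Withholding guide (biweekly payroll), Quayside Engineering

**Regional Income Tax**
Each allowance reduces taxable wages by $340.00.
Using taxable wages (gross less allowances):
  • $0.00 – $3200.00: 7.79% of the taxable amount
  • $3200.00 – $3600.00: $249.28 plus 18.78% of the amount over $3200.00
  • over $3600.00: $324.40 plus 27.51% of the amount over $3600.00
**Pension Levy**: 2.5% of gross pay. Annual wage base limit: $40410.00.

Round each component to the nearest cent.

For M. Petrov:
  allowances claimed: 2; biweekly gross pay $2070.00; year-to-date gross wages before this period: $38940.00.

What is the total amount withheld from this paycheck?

Regional Income Tax: taxable = $2070.00 − 2×$340.00 = $1390.00
  7.79% × $1390.00 = $108.28
Pension Levy: cap $40410.00 − YTD $38940.00 = $1470.00 subject; 2.5% × $1470.00 = $36.75
Total: $108.28 + $36.75 = $145.03

$145.03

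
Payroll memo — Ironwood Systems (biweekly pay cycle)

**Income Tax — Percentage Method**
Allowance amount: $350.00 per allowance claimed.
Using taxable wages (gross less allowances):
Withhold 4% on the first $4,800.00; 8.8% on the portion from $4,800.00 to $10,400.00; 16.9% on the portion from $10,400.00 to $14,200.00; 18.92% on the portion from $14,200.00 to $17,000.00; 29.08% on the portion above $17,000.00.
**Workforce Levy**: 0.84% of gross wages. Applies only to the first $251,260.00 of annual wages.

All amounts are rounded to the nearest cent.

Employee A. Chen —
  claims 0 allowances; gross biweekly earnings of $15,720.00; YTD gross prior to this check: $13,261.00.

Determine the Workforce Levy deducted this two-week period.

$132.05

Workforce Levy: 0.84% × $15,720.00 = $132.05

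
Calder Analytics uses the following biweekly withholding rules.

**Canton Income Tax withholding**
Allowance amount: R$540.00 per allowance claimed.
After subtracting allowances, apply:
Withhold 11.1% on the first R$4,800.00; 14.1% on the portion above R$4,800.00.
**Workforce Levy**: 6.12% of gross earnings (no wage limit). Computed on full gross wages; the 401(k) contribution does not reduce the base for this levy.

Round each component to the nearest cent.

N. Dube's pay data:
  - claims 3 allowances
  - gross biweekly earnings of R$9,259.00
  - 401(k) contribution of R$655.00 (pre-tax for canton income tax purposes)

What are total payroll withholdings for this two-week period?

Canton Income Tax: taxable = R$9,259.00 − R$655.00 − 3×R$540.00 = R$6,984.00
  R$532.80 + 14.1% × (R$6,984.00 − R$4,800.00) = R$532.80 + 14.1% × R$2,184.00 = R$840.74
Workforce Levy: 6.12% × R$9,259.00 = R$566.65
Total: R$840.74 + R$566.65 = R$1,407.39

R$1,407.39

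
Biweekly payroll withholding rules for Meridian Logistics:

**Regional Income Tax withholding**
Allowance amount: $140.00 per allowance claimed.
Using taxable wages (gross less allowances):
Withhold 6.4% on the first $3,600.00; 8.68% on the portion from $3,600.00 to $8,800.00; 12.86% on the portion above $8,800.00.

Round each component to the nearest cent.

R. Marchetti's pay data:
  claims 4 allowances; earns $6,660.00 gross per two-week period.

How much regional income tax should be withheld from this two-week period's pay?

Regional Income Tax: taxable = $6,660.00 − 4×$140.00 = $6,100.00
  $230.40 + 8.68% × ($6,100.00 − $3,600.00) = $230.40 + 8.68% × $2,500.00 = $447.40

$447.40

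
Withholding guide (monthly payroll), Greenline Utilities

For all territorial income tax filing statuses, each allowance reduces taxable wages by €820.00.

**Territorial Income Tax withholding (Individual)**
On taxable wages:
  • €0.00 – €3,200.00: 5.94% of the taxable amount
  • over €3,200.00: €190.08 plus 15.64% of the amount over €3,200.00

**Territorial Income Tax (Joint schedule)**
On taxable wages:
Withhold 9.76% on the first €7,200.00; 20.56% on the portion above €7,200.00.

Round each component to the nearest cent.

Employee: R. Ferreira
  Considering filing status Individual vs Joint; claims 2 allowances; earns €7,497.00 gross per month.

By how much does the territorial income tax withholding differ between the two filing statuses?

€33.99

Territorial Income Tax (Individual): taxable = €7,497.00 − 2×€820.00 = €5,857.00
  €190.08 + 15.64% × (€5,857.00 − €3,200.00) = €190.08 + 15.64% × €2,657.00 = €605.63
Territorial Income Tax (Joint): taxable = €7,497.00 − 2×€820.00 = €5,857.00
  9.76% × €5,857.00 = €571.64
Difference: |€605.63 − €571.64| = €33.99 (higher under Individual)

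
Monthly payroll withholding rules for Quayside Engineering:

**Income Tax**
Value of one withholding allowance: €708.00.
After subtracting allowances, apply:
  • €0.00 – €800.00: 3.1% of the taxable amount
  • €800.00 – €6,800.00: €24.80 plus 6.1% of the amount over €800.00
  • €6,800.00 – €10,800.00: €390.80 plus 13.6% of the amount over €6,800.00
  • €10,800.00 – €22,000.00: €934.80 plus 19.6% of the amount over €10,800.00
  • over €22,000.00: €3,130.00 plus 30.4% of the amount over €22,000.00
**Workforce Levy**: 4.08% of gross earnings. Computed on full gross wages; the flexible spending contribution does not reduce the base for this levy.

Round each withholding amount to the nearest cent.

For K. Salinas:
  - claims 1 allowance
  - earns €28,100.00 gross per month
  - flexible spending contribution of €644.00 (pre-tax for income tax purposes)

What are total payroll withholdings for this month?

Income Tax: taxable = €28,100.00 − €644.00 − 1×€708.00 = €26,748.00
  €3,130.00 + 30.4% × (€26,748.00 − €22,000.00) = €3,130.00 + 30.4% × €4,748.00 = €4,573.39
Workforce Levy: 4.08% × €28,100.00 = €1,146.48
Total: €4,573.39 + €1,146.48 = €5,719.87

€5,719.87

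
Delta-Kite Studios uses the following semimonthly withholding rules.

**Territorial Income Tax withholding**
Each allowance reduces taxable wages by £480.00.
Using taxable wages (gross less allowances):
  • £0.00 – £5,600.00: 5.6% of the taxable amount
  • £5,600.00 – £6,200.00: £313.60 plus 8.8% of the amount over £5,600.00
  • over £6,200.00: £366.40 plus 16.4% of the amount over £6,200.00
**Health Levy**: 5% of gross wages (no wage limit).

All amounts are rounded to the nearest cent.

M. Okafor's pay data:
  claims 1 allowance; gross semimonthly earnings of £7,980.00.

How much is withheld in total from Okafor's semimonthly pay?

£978.60

Territorial Income Tax: taxable = £7,980.00 − 1×£480.00 = £7,500.00
  £366.40 + 16.4% × (£7,500.00 − £6,200.00) = £366.40 + 16.4% × £1,300.00 = £579.60
Health Levy: 5% × £7,980.00 = £399.00
Total: £579.60 + £399.00 = £978.60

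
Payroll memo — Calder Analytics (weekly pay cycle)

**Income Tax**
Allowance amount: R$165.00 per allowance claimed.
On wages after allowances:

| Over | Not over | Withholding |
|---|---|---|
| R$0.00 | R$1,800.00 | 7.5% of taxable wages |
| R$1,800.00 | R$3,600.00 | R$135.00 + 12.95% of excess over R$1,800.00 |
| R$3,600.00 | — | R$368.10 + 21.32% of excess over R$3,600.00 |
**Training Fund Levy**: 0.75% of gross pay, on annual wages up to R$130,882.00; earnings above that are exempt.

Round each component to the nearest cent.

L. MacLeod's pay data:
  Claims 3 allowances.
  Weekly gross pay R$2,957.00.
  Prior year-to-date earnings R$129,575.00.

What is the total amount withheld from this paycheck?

Income Tax: taxable = R$2,957.00 − 3×R$165.00 = R$2,462.00
  R$135.00 + 12.95% × (R$2,462.00 − R$1,800.00) = R$135.00 + 12.95% × R$662.00 = R$220.73
Training Fund Levy: cap R$130,882.00 − YTD R$129,575.00 = R$1,307.00 subject; 0.75% × R$1,307.00 = R$9.80
Total: R$220.73 + R$9.80 = R$230.53

R$230.53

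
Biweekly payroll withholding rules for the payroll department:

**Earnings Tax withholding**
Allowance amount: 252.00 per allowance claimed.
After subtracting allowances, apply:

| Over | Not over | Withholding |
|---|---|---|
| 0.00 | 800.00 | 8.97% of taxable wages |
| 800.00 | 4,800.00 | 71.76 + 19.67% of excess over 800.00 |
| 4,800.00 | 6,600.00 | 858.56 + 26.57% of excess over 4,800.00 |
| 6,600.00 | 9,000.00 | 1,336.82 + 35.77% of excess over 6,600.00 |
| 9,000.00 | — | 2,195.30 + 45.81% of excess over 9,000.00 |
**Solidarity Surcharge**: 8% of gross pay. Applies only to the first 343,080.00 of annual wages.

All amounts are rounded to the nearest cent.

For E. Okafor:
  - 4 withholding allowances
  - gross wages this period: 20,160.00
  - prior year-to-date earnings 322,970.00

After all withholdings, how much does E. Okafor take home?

Earnings Tax: taxable = 20,160.00 − 4×252.00 = 19,152.00
  2,195.30 + 45.81% × (19,152.00 − 9,000.00) = 2,195.30 + 45.81% × 10,152.00 = 6,845.93
Solidarity Surcharge: cap 343,080.00 − YTD 322,970.00 = 20,110.00 subject; 8% × 20,110.00 = 1,608.80
Total withheld: 6,845.93 + 1,608.80 = 8,454.73
Net pay: 20,160.00 − 8,454.73 = 11,705.27

11,705.27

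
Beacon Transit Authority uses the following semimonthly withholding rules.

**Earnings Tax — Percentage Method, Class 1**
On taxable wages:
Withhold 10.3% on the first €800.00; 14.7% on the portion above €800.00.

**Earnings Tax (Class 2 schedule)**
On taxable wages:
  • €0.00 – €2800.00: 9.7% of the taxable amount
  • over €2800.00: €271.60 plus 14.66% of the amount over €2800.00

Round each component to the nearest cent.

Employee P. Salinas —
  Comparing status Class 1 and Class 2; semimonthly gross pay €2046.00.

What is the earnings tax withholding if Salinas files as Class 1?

€265.56

Earnings Tax (Class 1): taxable = €2046.00
  €82.40 + 14.7% × (€2046.00 − €800.00) = €82.40 + 14.7% × €1246.00 = €265.56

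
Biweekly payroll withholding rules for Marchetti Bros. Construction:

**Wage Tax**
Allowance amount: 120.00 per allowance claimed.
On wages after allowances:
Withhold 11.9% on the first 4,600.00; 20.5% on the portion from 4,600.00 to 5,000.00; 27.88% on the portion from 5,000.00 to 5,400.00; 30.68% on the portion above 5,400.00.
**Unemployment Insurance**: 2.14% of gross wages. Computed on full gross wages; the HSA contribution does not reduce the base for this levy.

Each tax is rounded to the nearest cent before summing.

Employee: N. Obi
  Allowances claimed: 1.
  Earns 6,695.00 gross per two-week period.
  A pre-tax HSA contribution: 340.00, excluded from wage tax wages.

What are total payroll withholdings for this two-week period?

1,140.37

Wage Tax: taxable = 6,695.00 − 340.00 − 1×120.00 = 6,235.00
  740.92 + 30.68% × (6,235.00 − 5,400.00) = 740.92 + 30.68% × 835.00 = 997.10
Unemployment Insurance: 2.14% × 6,695.00 = 143.27
Total: 997.10 + 143.27 = 1,140.37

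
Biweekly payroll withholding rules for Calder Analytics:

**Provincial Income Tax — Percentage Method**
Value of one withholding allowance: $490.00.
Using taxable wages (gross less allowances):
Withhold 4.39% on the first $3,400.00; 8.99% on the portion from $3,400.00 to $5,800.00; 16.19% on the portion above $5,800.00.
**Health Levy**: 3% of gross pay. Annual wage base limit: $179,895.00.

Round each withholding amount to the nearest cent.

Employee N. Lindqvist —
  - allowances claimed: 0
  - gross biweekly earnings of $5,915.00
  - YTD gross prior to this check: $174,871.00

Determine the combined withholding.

$534.36

Provincial Income Tax: taxable = $5,915.00
  $365.02 + 16.19% × ($5,915.00 − $5,800.00) = $365.02 + 16.19% × $115.00 = $383.64
Health Levy: cap $179,895.00 − YTD $174,871.00 = $5,024.00 subject; 3% × $5,024.00 = $150.72
Total: $383.64 + $150.72 = $534.36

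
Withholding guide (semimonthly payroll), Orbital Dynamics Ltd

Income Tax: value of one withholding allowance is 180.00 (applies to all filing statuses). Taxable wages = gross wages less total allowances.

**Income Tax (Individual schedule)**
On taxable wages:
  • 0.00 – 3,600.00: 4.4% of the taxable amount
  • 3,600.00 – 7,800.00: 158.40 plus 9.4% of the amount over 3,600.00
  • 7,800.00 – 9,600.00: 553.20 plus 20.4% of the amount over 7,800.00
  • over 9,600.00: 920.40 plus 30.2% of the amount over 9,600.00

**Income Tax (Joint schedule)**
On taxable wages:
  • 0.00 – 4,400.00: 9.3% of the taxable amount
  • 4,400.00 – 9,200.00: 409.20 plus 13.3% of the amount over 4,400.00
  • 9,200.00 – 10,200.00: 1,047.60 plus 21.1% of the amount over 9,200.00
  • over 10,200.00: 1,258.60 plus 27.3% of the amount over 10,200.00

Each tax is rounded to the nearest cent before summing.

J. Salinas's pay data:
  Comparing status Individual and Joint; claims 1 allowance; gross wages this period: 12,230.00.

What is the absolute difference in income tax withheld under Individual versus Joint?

Income Tax (Individual): taxable = 12,230.00 − 1×180.00 = 12,050.00
  920.40 + 30.2% × (12,050.00 − 9,600.00) = 920.40 + 30.2% × 2,450.00 = 1,660.30
Income Tax (Joint): taxable = 12,230.00 − 1×180.00 = 12,050.00
  1,258.60 + 27.3% × (12,050.00 − 10,200.00) = 1,258.60 + 27.3% × 1,850.00 = 1,763.65
Difference: |1,660.30 − 1,763.65| = 103.35 (higher under Joint)

103.35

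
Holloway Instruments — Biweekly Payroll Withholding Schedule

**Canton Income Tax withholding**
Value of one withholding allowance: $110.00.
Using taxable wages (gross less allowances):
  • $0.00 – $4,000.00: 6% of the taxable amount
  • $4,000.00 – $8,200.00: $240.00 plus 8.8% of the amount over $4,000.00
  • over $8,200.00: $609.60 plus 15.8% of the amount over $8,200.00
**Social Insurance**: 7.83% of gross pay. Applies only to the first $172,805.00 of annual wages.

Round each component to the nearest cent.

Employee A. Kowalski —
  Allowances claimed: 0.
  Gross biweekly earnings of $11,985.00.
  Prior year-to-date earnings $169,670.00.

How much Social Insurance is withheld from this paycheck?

$245.47

Social Insurance: cap $172,805.00 − YTD $169,670.00 = $3,135.00 subject; 7.83% × $3,135.00 = $245.47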